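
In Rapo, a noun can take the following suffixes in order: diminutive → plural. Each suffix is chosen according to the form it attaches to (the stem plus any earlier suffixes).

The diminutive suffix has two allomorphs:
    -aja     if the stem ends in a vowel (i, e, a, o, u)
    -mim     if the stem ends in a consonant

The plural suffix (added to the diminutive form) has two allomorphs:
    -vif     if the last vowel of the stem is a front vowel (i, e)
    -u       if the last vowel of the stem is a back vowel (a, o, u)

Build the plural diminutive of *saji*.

sajiajau

*saji*: final sound = /i/, a vowel → -aja → *sajiaja*.
The diminutive form *sajiaja*: last vowel = /a/, a back vowel → -u → *sajiajau*.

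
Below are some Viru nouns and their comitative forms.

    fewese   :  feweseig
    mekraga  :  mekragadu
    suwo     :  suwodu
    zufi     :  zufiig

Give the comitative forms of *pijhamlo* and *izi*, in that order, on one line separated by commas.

Looking at the last vowel of each stem: -ig when the last vowel of the stem is a front vowel (*fewese*, *zufi*); -du when the last vowel of the stem is a back vowel (*mekraga*, *suwo*).
Since the last vowel of *pijhamlo* is /o/ (a back vowel), it takes -du, giving *pijhamlodu*.
*izi* — last vowel /i/ (a front vowel) → -ig → *iziig*.

pijhamlodu, iziig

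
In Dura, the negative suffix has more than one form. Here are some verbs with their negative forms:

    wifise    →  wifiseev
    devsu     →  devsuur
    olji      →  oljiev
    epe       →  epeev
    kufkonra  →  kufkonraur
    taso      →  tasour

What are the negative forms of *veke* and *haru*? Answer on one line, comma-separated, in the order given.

Looking at the last vowel of each stem: -ev when the last vowel of the stem is a front vowel (*wifise*, *olji*, *epe*); -ur when the last vowel of the stem is a back vowel (*devsu*, *kufkonra*, *taso*).
Since the last vowel of *veke* is /e/ (a front vowel), it takes -ev, giving *vekeev*.
*haru* — last vowel /u/ (a back vowel) → -ur → *haruur*.

vekeev, haruur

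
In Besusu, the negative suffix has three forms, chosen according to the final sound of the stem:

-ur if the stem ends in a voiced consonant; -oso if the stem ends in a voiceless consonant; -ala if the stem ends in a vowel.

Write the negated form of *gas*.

gasoso

The final sound of *gas* is /s/, which is a voiceless consonant, so the suffix is -oso, giving *gasoso*.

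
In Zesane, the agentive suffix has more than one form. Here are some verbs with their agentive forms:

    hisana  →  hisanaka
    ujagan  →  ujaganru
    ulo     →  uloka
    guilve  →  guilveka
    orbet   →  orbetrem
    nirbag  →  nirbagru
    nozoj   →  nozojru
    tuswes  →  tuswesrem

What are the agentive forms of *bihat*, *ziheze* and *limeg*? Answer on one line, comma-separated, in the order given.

bihatrem, zihezeka, limegru

The suffix is conditioned by the final sound: -rem when the stem ends in a voiceless consonant (*orbet*, *tuswes*); -ru when the stem ends in a voiced consonant (*ujagan*, *nirbag*, *nozoj*); -ka when the stem ends in a vowel (*hisana*, *ulo*, *guilve*).
The final sound of *bihat* is /t/, which is a voiceless consonant, so the suffix is -rem, giving *bihatrem*.
The final sound of *ziheze* is /e/, which is a vowel, so the suffix is -ka, giving *zihezeka*.
*limeg*: final sound = /g/, a voiced consonant → -ru → *limegru*.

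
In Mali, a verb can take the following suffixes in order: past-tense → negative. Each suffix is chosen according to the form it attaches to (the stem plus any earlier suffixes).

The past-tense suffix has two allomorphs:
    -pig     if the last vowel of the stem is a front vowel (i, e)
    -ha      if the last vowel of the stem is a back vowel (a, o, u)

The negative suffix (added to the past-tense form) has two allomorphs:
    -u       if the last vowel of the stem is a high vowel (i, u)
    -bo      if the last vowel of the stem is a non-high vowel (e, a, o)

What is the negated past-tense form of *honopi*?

honopipigu

Since the last vowel of *honopi* is /i/ (a front vowel), it takes -pig, giving *honopipig*.
The last vowel of the past-tense form *honopipig* is /i/, which is a high vowel, so the negative suffix is -u, giving *honopipigu*.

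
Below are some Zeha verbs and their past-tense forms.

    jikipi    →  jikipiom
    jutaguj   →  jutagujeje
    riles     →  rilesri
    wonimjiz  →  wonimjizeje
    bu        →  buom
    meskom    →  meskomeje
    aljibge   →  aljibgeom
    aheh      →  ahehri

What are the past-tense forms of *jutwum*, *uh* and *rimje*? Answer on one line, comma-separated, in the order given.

Looking at the final sound of each stem: -ri when the stem ends in a voiceless consonant (*riles*, *aheh*); -eje when the stem ends in a voiced consonant (*jutaguj*, *wonimjiz*, *meskom*); -om when the stem ends in a vowel (*jikipi*, *bu*, *aljibge*).
The final sound of *jutwum* is /m/, which is a voiced consonant, so the suffix is -eje, giving *jutwumeje*.
*uh*: final sound = /h/, a voiceless consonant → -ri → *uhri*.
*rimje* — final sound /e/ (a vowel) → -om → *rimjeom*.

jutwumeje, uhri, rimjeom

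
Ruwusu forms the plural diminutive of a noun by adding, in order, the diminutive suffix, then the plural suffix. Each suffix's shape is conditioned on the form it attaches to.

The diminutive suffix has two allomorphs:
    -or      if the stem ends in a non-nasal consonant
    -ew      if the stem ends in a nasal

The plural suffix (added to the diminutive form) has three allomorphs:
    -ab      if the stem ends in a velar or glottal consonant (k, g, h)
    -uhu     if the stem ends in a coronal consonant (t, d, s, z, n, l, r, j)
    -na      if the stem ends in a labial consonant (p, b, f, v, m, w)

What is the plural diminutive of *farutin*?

*farutin* — final consonant /n/ (a nasal) → -ew → *farutinew*.
The diminutive form *farutinew* — final consonant /w/ (labial) → -na → *farutinewna*.

farutinewna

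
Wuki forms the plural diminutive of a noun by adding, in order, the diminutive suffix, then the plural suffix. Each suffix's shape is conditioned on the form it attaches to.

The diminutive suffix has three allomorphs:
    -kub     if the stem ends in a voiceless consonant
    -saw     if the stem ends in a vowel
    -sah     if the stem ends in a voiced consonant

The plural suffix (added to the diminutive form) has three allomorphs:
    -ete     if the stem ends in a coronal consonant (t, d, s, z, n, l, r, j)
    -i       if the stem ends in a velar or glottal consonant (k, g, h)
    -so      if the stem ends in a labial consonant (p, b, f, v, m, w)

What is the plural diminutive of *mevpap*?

mevpapkubso

*mevpap* — final sound /p/ (a voiceless consonant) → -kub → *mevpapkub*.
The diminutive form *mevpapkub*: final consonant = /b/, labial → -so → *mevpapkubso*.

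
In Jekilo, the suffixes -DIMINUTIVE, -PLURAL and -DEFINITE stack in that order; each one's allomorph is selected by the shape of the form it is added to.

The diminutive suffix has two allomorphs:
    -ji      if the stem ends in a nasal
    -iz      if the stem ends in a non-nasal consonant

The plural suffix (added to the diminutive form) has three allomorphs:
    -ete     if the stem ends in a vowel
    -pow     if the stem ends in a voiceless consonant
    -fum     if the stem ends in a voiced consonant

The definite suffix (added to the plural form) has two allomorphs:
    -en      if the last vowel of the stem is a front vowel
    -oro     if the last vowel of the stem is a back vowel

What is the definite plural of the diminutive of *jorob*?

*jorob* — final consonant /b/ (non-nasal) → -iz → *jorobiz*.
The final sound of the diminutive form *jorobiz* is /z/, which is a voiced consonant, so the plural suffix is -fum, giving *jorobizfum*.
The last vowel of the plural form *jorobizfum* is /u/, which is a back vowel, so the definite suffix is -oro, giving *jorobizfumoro*.

jorobizfumoro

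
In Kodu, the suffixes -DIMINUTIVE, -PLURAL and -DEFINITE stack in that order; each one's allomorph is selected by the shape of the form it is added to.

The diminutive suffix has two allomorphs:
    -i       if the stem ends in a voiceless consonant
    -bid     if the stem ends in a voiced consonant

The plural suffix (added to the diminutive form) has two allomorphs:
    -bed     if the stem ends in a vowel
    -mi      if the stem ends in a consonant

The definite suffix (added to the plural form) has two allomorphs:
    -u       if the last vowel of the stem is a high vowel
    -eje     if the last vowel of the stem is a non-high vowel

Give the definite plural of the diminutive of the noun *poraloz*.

The final consonant of *poraloz* is /z/, which is voiced, so the diminutive suffix is -bid, giving *poralozbid*.
The final sound of the diminutive form *poralozbid* is /d/, which is a consonant, so the plural suffix is -mi, giving *poralozbidmi*.
The last vowel of the plural form *poralozbidmi* is /i/, which is a high vowel, so the definite suffix is -u, giving *poralozbidmiu*.

poralozbidmiu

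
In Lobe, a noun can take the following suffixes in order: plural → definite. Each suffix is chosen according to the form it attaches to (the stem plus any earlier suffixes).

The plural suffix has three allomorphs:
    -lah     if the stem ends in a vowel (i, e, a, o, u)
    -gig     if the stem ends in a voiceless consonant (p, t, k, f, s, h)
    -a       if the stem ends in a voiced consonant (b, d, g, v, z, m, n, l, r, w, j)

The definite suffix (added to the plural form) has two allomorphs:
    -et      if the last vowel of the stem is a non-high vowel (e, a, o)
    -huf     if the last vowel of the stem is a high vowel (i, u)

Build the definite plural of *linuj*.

linujaet

The final sound of *linuj* is /j/, which is a voiced consonant, so the plural suffix is -a, giving *linuja*.
The last vowel of the plural form *linuja* is /a/, which is a non-high vowel, so the definite suffix is -et, giving *linujaet*.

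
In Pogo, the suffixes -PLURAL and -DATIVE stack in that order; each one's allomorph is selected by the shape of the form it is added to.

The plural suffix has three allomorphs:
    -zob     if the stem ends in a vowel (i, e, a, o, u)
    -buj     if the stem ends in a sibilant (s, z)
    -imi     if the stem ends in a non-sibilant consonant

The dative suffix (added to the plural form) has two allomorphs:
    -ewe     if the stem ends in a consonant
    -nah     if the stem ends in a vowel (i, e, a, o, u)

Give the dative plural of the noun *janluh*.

*janluh*: final sound = /h/, a non-sibilant consonant → -imi → *janluhimi*.
Since the final sound of the plural form *janluhimi* is /i/ (a vowel), it takes -nah, giving *janluhiminah*.

janluhiminah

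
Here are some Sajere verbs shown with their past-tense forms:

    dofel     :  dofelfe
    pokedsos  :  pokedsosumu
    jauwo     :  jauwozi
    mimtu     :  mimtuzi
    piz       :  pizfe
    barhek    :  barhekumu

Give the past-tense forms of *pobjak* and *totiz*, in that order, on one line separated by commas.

pobjakumu, totizfe

The alternation tracks the final sound of the stem — -umu when the stem ends in a voiceless consonant (*pokedsos*, *barhek*); -fe when the stem ends in a voiced consonant (*dofel*, *piz*); -zi when the stem ends in a vowel (*jauwo*, *mimtu*).
*pobjak*: final sound = /k/, a voiceless consonant → -umu → *pobjakumu*.
Since the final sound of *totiz* is /z/ (a voiced consonant), it takes -fe, giving *totizfe*.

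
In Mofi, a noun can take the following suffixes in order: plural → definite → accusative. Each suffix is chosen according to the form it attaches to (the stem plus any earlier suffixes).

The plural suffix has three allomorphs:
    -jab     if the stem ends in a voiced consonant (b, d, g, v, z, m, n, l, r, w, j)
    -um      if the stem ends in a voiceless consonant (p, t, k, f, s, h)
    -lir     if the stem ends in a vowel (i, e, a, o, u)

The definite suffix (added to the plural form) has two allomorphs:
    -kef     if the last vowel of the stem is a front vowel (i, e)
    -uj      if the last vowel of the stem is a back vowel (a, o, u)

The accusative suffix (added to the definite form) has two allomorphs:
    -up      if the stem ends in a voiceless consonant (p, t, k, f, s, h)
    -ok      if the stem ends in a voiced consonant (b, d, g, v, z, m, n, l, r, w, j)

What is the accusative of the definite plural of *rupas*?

rupasumujok

The final sound of *rupas* is /s/, which is a voiceless consonant, so the plural suffix is -um, giving *rupasum*.
Since the last vowel of the plural form *rupasum* is /u/ (a back vowel), it takes -uj, giving *rupasumuj*.
The definite form *rupasumuj*: final consonant = /j/, voiced → -ok → *rupasumujok*.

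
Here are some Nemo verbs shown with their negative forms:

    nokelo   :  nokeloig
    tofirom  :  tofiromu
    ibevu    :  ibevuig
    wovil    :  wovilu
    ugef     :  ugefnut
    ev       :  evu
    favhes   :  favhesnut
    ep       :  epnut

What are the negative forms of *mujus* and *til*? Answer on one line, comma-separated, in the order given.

mujusnut, tilu

The alternation tracks the final sound of the stem — -nut when the stem ends in a voiceless consonant (*ugef*, *favhes*, *ep*); -u when the stem ends in a voiced consonant (*tofirom*, *wovil*, *ev*); -ig when the stem ends in a vowel (*nokelo*, *ibevu*).
Since the final sound of *mujus* is /s/ (a voiceless consonant), it takes -nut, giving *mujusnut*.
The final sound of *til* is /l/, which is a voiced consonant, so the suffix is -u, giving *tilu*.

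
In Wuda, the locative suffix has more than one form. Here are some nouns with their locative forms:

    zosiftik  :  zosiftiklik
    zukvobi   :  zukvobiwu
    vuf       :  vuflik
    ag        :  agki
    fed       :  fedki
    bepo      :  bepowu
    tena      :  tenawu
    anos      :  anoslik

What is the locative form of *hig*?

higki

The alternation tracks the final sound of the stem — -lik when the stem ends in a voiceless consonant (*zosiftik*, *vuf*, *anos*); -ki when the stem ends in a voiced consonant (*ag*, *fed*); -wu when the stem ends in a vowel (*zukvobi*, *bepo*, *tena*).
The final sound of *hig* is /g/, which is a voiced consonant, so the suffix is -ki, giving *higki*.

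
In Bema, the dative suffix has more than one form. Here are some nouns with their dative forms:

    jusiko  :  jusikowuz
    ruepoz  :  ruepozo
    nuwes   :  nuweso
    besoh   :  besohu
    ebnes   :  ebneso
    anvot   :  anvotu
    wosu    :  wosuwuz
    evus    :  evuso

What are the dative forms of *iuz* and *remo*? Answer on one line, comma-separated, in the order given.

iuzo, remowuz

The suffix is conditioned by the final sound: -o when the stem ends in a sibilant (*ruepoz*, *nuwes*, *ebnes*, *evus*); -u when the stem ends in a non-sibilant consonant (*besoh*, *anvot*); -wuz when the stem ends in a vowel (*jusiko*, *wosu*).
Since the final sound of *iuz* is /z/ (a sibilant), it takes -o, giving *iuzo*.
The final sound of *remo* is /o/, which is a vowel, so the suffix is -wuz, giving *remowuz*.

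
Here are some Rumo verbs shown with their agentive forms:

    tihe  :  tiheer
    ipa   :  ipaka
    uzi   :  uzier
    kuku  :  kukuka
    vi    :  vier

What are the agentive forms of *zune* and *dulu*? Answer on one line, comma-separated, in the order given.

zuneer, duluka

The alternation tracks the last vowel of the stem — -er when the last vowel of the stem is a front vowel (*tihe*, *uzi*, *vi*); -ka when the last vowel of the stem is a back vowel (*ipa*, *kuku*).
Since the last vowel of *zune* is /e/ (a front vowel), it takes -er, giving *zuneer*.
Since the last vowel of *dulu* is /u/ (a back vowel), it takes -ka, giving *duluka*.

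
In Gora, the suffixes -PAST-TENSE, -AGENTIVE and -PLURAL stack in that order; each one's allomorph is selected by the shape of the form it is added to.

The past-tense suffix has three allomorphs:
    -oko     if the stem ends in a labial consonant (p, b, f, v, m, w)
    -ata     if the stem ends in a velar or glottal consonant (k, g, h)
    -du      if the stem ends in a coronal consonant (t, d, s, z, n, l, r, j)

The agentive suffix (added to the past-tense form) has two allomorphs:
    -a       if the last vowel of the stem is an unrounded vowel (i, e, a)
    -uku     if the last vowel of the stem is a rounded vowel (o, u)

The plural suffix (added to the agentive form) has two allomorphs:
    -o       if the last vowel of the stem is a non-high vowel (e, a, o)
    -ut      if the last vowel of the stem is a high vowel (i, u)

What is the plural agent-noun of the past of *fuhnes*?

*fuhnes* — final consonant /s/ (coronal) → -du → *fuhnesdu*.
The last vowel of the past-tense form *fuhnesdu* is /u/, which is a rounded vowel, so the agentive suffix is -uku, giving *fuhnesduuku*.
Since the last vowel of the agentive form *fuhnesduuku* is /u/ (a high vowel), it takes -ut, giving *fuhnesduukuut*.

fuhnesduukuut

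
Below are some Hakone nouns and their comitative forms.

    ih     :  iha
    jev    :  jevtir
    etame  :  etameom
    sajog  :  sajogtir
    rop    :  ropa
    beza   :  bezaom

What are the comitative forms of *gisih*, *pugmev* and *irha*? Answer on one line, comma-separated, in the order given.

gisiha, pugmevtir, irhaom

The suffix is conditioned by the final sound: -a when the stem ends in a voiceless consonant (*ih*, *rop*); -tir when the stem ends in a voiced consonant (*jev*, *sajog*); -om when the stem ends in a vowel (*etame*, *beza*).
Since the final sound of *gisih* is /h/ (a voiceless consonant), it takes -a, giving *gisiha*.
*pugmev*: final sound = /v/, a voiced consonant → -tir → *pugmevtir*.
*irha*: final sound = /a/, a vowel → -om → *irhaom*.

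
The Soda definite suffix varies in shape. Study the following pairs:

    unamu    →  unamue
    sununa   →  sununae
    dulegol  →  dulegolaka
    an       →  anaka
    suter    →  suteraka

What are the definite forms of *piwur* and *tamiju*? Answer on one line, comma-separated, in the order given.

The pattern is consonant vs. vowel: -aka when the stem ends in a consonant (*dulegol*, *an*, *suter*); -e when the stem ends in a vowel (*unamu*, *sununa*).
*piwur*: final sound = /r/, a consonant → -aka → *piwuraka*.
The final sound of *tamiju* is /u/, which is a vowel, so the suffix is -e, giving *tamijue*.

piwuraka, tamijue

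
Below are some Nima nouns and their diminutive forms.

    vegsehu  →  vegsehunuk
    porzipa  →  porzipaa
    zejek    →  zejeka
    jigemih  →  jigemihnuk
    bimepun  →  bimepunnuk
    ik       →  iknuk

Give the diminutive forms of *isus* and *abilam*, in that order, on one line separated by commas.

The alternation tracks the last vowel of the stem — -nuk when the last vowel of the stem is a high vowel (*vegsehu*, *jigemih*, *bimepun*, *ik*); -a when the last vowel of the stem is a non-high vowel (*porzipa*, *zejek*).
The last vowel of *isus* is /u/, which is a high vowel, so the suffix is -nuk, giving *isusnuk*.
The last vowel of *abilam* is /a/, which is a non-high vowel, so the suffix is -a, giving *abilama*.

isusnuk, abilama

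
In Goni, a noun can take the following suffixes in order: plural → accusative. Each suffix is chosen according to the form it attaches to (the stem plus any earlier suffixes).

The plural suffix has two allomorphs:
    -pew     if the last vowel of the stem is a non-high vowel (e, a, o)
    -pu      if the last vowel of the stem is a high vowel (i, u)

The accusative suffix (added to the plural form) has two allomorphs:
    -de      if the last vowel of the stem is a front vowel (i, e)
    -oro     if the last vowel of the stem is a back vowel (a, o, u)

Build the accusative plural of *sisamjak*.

sisamjakpewde

*sisamjak* — last vowel /a/ (a non-high vowel) → -pew → *sisamjakpew*.
The last vowel of the plural form *sisamjakpew* is /e/, which is a front vowel, so the accusative suffix is -de, giving *sisamjakpewde*.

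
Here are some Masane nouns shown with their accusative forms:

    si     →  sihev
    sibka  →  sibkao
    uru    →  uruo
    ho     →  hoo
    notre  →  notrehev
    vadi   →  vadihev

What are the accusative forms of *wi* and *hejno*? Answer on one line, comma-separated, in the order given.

wihev, hejnoo

The suffix is conditioned by the last vowel: -hev when the last vowel of the stem is a front vowel (*si*, *notre*, *vadi*); -o when the last vowel of the stem is a back vowel (*sibka*, *uru*, *ho*).
Since the last vowel of *wi* is /i/ (a front vowel), it takes -hev, giving *wihev*.
*hejno* — last vowel /o/ (a back vowel) → -o → *hejnoo*.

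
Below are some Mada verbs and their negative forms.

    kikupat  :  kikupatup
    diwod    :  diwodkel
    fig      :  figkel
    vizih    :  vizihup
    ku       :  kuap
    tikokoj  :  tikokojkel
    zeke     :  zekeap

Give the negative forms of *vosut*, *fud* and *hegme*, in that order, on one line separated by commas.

vosutup, fudkel, hegmeap

The alternation tracks the final sound of the stem — -up when the stem ends in a voiceless consonant (*kikupat*, *vizih*); -kel when the stem ends in a voiced consonant (*diwod*, *fig*, *tikokoj*); -ap when the stem ends in a vowel (*ku*, *zeke*).
*vosut*: final sound = /t/, a voiceless consonant → -up → *vosutup*.
Since the final sound of *fud* is /d/ (a voiced consonant), it takes -kel, giving *fudkel*.
Since the final sound of *hegme* is /e/ (a vowel), it takes -ap, giving *hegmeap*.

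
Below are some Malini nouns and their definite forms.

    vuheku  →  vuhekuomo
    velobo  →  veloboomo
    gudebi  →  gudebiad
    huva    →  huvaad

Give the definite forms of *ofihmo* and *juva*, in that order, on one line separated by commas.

The alternation tracks the last vowel of the stem — -omo when the last vowel of the stem is a rounded vowel (*vuheku*, *velobo*); -ad when the last vowel of the stem is an unrounded vowel (*gudebi*, *huva*).
Since the last vowel of *ofihmo* is /o/ (a rounded vowel), it takes -omo, giving *ofihmoomo*.
The last vowel of *juva* is /a/, which is an unrounded vowel, so the suffix is -ad, giving *juvaad*.

ofihmoomo, juvaad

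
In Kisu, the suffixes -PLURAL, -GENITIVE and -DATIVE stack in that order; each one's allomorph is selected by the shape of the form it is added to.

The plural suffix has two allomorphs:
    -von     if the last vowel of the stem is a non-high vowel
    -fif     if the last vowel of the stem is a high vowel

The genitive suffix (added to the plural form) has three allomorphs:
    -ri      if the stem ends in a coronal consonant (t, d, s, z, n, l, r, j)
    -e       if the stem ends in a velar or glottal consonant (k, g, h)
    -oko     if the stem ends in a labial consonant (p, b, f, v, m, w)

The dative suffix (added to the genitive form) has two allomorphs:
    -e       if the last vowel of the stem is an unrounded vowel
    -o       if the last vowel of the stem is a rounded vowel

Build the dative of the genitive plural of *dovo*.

dovovonrie

The last vowel of *dovo* is /o/, which is a non-high vowel, so the plural suffix is -von, giving *dovovon*.
The final consonant of the plural form *dovovon* is /n/, which is coronal, so the genitive suffix is -ri, giving *dovovonri*.
The last vowel of the genitive form *dovovonri* is /i/, which is an unrounded vowel, so the dative suffix is -e, giving *dovovonrie*.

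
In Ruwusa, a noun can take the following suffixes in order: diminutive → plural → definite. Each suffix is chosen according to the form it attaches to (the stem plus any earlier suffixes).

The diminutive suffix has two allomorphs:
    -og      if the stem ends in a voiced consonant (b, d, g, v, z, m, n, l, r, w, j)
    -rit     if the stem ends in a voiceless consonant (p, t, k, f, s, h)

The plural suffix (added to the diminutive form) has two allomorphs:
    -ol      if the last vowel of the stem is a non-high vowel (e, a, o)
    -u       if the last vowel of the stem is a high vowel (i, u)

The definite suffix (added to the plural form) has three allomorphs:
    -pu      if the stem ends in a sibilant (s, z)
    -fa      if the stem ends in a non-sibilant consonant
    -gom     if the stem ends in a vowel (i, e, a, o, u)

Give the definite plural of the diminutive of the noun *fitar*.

The final consonant of *fitar* is /r/, which is voiced, so the diminutive suffix is -og, giving *fitarog*.
The last vowel of the diminutive form *fitarog* is /o/, which is a non-high vowel, so the plural suffix is -ol, giving *fitarogol*.
The final sound of the plural form *fitarogol* is /l/, which is a non-sibilant consonant, so the definite suffix is -fa, giving *fitarogolfa*.

fitarogolfa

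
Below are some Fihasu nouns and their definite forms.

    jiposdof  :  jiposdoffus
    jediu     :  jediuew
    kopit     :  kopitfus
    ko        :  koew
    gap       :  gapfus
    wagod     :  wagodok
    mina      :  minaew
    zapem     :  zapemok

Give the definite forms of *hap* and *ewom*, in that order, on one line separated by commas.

Looking at the final sound of each stem: -fus when the stem ends in a voiceless consonant (*jiposdof*, *kopit*, *gap*); -ok when the stem ends in a voiced consonant (*wagod*, *zapem*); -ew when the stem ends in a vowel (*jediu*, *ko*, *mina*).
*hap*: final sound = /p/, a voiceless consonant → -fus → *hapfus*.
Since the final sound of *ewom* is /m/ (a voiced consonant), it takes -ok, giving *ewomok*.

hapfus, ewomok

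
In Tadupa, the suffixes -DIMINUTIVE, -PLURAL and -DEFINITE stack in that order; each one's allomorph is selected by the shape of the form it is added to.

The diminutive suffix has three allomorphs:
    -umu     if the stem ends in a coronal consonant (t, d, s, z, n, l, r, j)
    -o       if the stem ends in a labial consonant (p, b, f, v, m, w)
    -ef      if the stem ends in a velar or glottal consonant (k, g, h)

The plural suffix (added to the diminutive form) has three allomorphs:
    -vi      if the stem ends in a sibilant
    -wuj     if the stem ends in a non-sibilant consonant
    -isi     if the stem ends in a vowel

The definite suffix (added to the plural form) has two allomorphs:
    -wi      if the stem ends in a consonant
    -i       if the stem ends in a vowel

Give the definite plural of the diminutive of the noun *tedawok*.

tedawokefwujwi

*tedawok* — final consonant /k/ (velar/glottal) → -ef → *tedawokef*.
The diminutive form *tedawokef* — final sound /f/ (a non-sibilant consonant) → -wuj → *tedawokefwuj*.
The plural form *tedawokefwuj*: final sound = /j/, a consonant → -wi → *tedawokefwujwi*.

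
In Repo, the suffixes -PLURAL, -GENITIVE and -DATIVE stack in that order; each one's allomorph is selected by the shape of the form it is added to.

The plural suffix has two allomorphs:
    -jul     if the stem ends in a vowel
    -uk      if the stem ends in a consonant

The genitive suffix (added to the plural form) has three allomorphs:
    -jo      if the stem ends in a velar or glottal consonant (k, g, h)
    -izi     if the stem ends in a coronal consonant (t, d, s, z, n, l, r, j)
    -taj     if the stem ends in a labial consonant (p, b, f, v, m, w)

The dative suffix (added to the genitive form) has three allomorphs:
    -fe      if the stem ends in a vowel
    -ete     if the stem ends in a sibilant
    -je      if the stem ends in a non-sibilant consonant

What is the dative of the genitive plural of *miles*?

milesukjofe

Since the final sound of *miles* is /s/ (a consonant), it takes -uk, giving *milesuk*.
The final consonant of the plural form *milesuk* is /k/, which is velar/glottal, so the genitive suffix is -jo, giving *milesukjo*.
The genitive form *milesukjo* — final sound /o/ (a vowel) → -fe → *milesukjofe*.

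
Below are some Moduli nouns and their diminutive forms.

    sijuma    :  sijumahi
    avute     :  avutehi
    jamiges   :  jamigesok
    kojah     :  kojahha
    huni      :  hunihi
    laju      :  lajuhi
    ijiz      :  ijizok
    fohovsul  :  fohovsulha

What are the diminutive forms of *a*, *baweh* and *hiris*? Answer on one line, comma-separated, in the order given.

ahi, bawehha, hirisok

The alternation tracks the final sound of the stem — -ok when the stem ends in a sibilant (*jamiges*, *ijiz*); -ha when the stem ends in a non-sibilant consonant (*kojah*, *fohovsul*); -hi when the stem ends in a vowel (*sijuma*, *avute*, *huni*, *laju*).
The final sound of *a* is /a/, which is a vowel, so the suffix is -hi, giving *ahi*.
*baweh*: final sound = /h/, a non-sibilant consonant → -ha → *bawehha*.
The final sound of *hiris* is /s/, which is a sibilant, so the suffix is -ok, giving *hirisok*.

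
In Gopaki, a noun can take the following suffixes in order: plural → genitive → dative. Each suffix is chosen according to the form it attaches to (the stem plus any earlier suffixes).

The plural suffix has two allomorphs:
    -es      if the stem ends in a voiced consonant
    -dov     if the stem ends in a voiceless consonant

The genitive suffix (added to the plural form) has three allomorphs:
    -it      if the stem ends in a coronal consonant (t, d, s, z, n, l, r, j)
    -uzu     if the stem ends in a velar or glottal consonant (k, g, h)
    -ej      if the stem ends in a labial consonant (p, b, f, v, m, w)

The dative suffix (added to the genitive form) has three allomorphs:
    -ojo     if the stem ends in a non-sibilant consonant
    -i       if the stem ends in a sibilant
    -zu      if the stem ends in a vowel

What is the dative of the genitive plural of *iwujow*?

iwujowesitojo

*iwujow* — final consonant /w/ (voiced) → -es → *iwujowes*.
The plural form *iwujowes* — final consonant /s/ (coronal) → -it → *iwujowesit*.
The final sound of the genitive form *iwujowesit* is /t/, which is a non-sibilant consonant, so the dative suffix is -ojo, giving *iwujowesitojo*.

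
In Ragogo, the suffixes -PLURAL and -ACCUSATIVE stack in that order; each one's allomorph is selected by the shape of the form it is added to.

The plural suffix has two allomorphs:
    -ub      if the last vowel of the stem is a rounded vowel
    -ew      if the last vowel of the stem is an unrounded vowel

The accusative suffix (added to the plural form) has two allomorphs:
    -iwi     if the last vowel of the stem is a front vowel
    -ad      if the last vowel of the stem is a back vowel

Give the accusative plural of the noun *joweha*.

jowehaewiwi

The last vowel of *joweha* is /a/, which is an unrounded vowel, so the plural suffix is -ew, giving *jowehaew*.
The last vowel of the plural form *jowehaew* is /e/, which is a front vowel, so the accusative suffix is -iwi, giving *jowehaewiwi*.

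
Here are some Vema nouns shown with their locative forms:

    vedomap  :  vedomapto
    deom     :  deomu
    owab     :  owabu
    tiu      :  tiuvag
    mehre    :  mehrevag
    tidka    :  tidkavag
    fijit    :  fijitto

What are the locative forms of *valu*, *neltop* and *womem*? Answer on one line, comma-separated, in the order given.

valuvag, neltopto, womemu

The pattern is voicing of the final sound: -to when the stem ends in a voiceless consonant (*vedomap*, *fijit*); -u when the stem ends in a voiced consonant (*deom*, *owab*); -vag when the stem ends in a vowel (*tiu*, *mehre*, *tidka*).
*valu* — final sound /u/ (a vowel) → -vag → *valuvag*.
Since the final sound of *neltop* is /p/ (a voiceless consonant), it takes -to, giving *neltopto*.
*womem*: final sound = /m/, a voiced consonant → -u → *womemu*.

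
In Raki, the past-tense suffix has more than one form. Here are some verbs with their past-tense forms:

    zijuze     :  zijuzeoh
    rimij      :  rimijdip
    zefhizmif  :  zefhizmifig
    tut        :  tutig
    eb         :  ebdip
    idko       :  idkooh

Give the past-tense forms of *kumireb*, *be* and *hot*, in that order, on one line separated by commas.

Looking at the final sound of each stem: -ig when the stem ends in a voiceless consonant (*zefhizmif*, *tut*); -dip when the stem ends in a voiced consonant (*rimij*, *eb*); -oh when the stem ends in a vowel (*zijuze*, *idko*).
Since the final sound of *kumireb* is /b/ (a voiced consonant), it takes -dip, giving *kumirebdip*.
*be* — final sound /e/ (a vowel) → -oh → *beoh*.
*hot*: final sound = /t/, a voiceless consonant → -ig → *hotig*.

kumirebdip, beoh, hotig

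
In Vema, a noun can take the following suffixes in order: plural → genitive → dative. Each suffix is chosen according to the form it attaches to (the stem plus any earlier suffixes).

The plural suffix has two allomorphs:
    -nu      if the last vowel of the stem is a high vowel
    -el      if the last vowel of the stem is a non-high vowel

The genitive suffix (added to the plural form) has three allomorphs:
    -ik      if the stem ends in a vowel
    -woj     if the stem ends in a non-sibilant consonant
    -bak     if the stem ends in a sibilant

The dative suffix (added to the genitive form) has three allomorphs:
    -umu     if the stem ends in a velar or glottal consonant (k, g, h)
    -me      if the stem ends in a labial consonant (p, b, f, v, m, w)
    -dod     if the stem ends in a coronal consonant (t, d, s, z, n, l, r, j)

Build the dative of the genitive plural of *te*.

teelwojdod

*te* — last vowel /e/ (a non-high vowel) → -el → *teel*.
The plural form *teel*: final sound = /l/, a non-sibilant consonant → -woj → *teelwoj*.
Since the final consonant of the genitive form *teelwoj* is /j/ (coronal), it takes -dod, giving *teelwojdod*.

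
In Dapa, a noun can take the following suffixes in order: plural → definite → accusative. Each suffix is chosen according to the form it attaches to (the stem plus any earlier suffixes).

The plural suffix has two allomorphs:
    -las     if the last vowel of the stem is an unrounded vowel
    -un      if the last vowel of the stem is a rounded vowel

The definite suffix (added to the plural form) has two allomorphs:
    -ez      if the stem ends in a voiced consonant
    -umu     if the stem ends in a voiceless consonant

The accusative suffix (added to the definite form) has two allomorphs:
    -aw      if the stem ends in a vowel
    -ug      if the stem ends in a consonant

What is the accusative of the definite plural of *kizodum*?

kizodumunezug

The last vowel of *kizodum* is /u/, which is a rounded vowel, so the plural suffix is -un, giving *kizodumun*.
Since the final consonant of the plural form *kizodumun* is /n/ (voiced), it takes -ez, giving *kizodumunez*.
The definite form *kizodumunez* — final sound /z/ (a consonant) → -ug → *kizodumunezug*.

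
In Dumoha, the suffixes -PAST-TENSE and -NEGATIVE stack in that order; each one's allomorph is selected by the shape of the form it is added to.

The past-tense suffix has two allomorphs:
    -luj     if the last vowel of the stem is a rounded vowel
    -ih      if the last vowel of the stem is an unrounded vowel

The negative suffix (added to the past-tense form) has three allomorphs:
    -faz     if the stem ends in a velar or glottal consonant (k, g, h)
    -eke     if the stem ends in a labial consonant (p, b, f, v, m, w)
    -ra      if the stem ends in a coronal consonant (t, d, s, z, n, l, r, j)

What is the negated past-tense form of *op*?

Since the last vowel of *op* is /o/ (a rounded vowel), it takes -luj, giving *opluj*.
The past-tense form *opluj*: final consonant = /j/, coronal → -ra → *oplujra*.

oplujra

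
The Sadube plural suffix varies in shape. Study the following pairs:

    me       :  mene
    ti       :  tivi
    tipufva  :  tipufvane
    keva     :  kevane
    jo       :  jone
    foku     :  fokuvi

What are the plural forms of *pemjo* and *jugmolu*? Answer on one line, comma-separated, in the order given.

Looking at the last vowel of each stem: -vi when the last vowel of the stem is a high vowel (*ti*, *foku*); -ne when the last vowel of the stem is a non-high vowel (*me*, *tipufva*, *keva*, *jo*).
Since the last vowel of *pemjo* is /o/ (a non-high vowel), it takes -ne, giving *pemjone*.
*jugmolu* — last vowel /u/ (a high vowel) → -vi → *jugmoluvi*.

pemjone, jugmoluvi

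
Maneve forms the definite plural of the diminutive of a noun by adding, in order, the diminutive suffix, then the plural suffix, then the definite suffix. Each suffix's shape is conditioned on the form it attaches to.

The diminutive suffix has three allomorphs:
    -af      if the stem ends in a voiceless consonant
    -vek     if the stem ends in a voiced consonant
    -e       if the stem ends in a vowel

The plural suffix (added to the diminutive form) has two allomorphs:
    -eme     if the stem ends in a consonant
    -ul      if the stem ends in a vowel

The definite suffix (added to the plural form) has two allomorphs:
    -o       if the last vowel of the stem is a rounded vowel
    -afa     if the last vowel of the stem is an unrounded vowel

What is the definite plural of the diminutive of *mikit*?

mikitafemeafa

Since the final sound of *mikit* is /t/ (a voiceless consonant), it takes -af, giving *mikitaf*.
The final sound of the diminutive form *mikitaf* is /f/, which is a consonant, so the plural suffix is -eme, giving *mikitafeme*.
The plural form *mikitafeme*: last vowel = /e/, an unrounded vowel → -afa → *mikitafemeafa*.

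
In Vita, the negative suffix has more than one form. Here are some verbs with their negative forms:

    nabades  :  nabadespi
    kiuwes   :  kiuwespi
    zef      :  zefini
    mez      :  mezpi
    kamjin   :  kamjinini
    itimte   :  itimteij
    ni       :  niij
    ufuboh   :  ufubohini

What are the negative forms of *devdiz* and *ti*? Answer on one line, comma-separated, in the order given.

Looking at the final sound of each stem: -pi when the stem ends in a sibilant (*nabades*, *kiuwes*, *mez*); -ini when the stem ends in a non-sibilant consonant (*zef*, *kamjin*, *ufuboh*); -ij when the stem ends in a vowel (*itimte*, *ni*).
The final sound of *devdiz* is /z/, which is a sibilant, so the suffix is -pi, giving *devdizpi*.
Since the final sound of *ti* is /i/ (a vowel), it takes -ij, giving *tiij*.

devdizpi, tiij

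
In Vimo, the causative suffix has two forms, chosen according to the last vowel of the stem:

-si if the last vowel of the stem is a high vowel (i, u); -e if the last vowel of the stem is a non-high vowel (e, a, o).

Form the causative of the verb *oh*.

ohe

Since the last vowel of *oh* is /o/ (a non-high vowel), it takes -e, giving *ohe*.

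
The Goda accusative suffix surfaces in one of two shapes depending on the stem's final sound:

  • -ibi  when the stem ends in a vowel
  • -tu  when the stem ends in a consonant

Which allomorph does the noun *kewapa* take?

Since the final sound of *kewapa* is /a/ (a vowel), it takes -ibi.

-ibi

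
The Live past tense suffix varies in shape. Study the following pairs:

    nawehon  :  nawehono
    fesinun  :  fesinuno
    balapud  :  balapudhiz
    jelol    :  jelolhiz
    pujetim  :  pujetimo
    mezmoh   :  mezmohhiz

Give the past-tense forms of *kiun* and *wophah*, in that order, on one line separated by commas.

kiuno, wophahhiz

The alternation tracks the final consonant of the stem — -o when the stem ends in a nasal (*nawehon*, *fesinun*, *pujetim*); -hiz when the stem ends in a non-nasal consonant (*balapud*, *jelol*, *mezmoh*).
The final consonant of *kiun* is /n/, which is a nasal, so the suffix is -o, giving *kiuno*.
*wophah* — final consonant /h/ (non-nasal) → -hiz → *wophahhiz*.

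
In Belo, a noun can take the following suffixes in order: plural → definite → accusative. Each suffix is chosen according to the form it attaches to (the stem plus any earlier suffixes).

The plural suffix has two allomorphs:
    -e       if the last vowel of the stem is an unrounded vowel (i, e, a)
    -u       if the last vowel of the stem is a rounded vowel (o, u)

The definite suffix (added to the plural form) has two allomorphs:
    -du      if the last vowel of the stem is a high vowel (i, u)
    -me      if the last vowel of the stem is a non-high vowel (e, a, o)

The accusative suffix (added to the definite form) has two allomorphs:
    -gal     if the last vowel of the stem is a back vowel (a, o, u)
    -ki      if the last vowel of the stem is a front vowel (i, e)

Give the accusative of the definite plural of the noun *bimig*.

bimigemeki

*bimig*: last vowel = /i/, an unrounded vowel → -e → *bimige*.
Since the last vowel of the plural form *bimige* is /e/ (a non-high vowel), it takes -me, giving *bimigeme*.
Since the last vowel of the definite form *bimigeme* is /e/ (a front vowel), it takes -ki, giving *bimigemeki*.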